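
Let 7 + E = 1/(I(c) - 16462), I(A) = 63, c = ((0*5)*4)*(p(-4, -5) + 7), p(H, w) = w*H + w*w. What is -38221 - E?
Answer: -626671385/16399 ≈ -38214.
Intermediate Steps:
p(H, w) = w**2 + H*w (p(H, w) = H*w + w**2 = w**2 + H*w)
c = 0 (c = ((0*5)*4)*(-5*(-4 - 5) + 7) = (0*4)*(-5*(-9) + 7) = 0*(45 + 7) = 0*52 = 0)
E = -114794/16399 (E = -7 + 1/(63 - 16462) = -7 + 1/(-16399) = -7 - 1/16399 = -114794/16399 ≈ -7.0001)
-38221 - E = -38221 - 1*(-114794/16399) = -38221 + 114794/16399 = -626671385/16399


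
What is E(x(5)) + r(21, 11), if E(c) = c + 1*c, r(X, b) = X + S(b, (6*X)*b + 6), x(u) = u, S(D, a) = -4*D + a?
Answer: 1379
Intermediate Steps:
S(D, a) = a - 4*D
r(X, b) = 6 + X - 4*b + 6*X*b (r(X, b) = X + (((6*X)*b + 6) - 4*b) = X + ((6*X*b + 6) - 4*b) = X + ((6 + 6*X*b) - 4*b) = X + (6 - 4*b + 6*X*b) = 6 + X - 4*b + 6*X*b)
E(c) = 2*c (E(c) = c + c = 2*c)
E(x(5)) + r(21, 11) = 2*5 + (6 + 21 - 4*11 + 6*21*11) = 10 + (6 + 21 - 44 + 1386) = 10 + 1369 = 1379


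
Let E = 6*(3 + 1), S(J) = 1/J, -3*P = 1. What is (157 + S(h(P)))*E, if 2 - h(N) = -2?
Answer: 3774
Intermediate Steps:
P = -1/3 (P = -1/3*1 = -1/3 ≈ -0.33333)
h(N) = 4 (h(N) = 2 - 1*(-2) = 2 + 2 = 4)
E = 24 (E = 6*4 = 24)
(157 + S(h(P)))*E = (157 + 1/4)*24 = (629/4)*24 = 3774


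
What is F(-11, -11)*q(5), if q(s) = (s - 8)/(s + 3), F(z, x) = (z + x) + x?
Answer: 99/8 ≈ 12.375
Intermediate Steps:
F(z, x) = z + 2*x (F(z, x) = (x + z) + x = z + 2*x)
q(s) = (-8 + s)/(3 + s)
F(-11, -11)*q(5) = (-11 + 2*(-11))*((-8 + 5)/(3 + 5)) = (-11 - 22)*(-3/8) = -33*(-3)/8 = -33*(-3/8) = 99/8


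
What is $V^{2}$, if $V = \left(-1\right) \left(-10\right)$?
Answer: $100$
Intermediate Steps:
$V = 10$
$V^{2} = 10^{2} = 100$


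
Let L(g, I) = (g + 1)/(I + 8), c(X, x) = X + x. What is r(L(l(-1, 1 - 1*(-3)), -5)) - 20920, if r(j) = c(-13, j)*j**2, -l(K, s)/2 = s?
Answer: -567094/27 ≈ -21003.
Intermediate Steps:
l(K, s) = -2*s
L(g, I) = (1 + g)/(8 + I)
r(j) = j**2*(-13 + j) (r(j) = (-13 + j)*j**2 = j**2*(-13 + j))
r(L(l(-1, 1 - 1*(-3)), -5)) - 20920 = ((1 - 2*(1 - 1*(-3)))/(8 - 5))**2*(-13 + (1 - 2*(1 - 1*(-3)))/(8 - 5)) - 20920 = ((1 - 2*(1 + 3))/3)**2*(-13 + (1 - 2*(1 + 3))/3) - 20920 = ((1 - 2*4)/3)**2*(-13 + (1 - 2*4)/3) - 20920 = ((1 - 8)/3)**2*(-13 + (1 - 8)/3) - 20920 = ((1/3)*(-7))**2*(-13 + (1/3)*(-7)) - 20920 = (-7/3)**2*(-13 - 7/3) - 20920 = (49/9)*(-46/3) - 20920 = -2254/27 - 20920 = -567094/27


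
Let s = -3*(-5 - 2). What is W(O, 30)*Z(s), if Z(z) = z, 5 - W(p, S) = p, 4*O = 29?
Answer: -189/4 ≈ -47.250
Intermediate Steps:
O = 29/4 (O = (¼)*29 = 29/4 ≈ 7.2500)
W(p, S) = 5 - p
s = 21 (s = -3*(-7) = 21)
W(O, 30)*Z(s) = (5 - 1*29/4)*21 = (5 - 29/4)*21 = -9/4*21 = -189/4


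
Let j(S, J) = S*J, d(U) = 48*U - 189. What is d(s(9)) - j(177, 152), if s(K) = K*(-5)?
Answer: -29253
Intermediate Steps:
s(K) = -5*K
d(U) = -189 + 48*U
j(S, J) = J*S
d(s(9)) - j(177, 152) = (-189 + 48*(-5*9)) - 152*177 = (-189 + 48*(-45)) - 1*26904 = (-189 - 2160) - 26904 = -2349 - 26904 = -29253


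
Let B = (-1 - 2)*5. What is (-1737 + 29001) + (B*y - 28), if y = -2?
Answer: 27266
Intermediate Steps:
B = -15 (B = -3*5 = -15)
(-1737 + 29001) + (B*y - 28) = (-1737 + 29001) + (-15*(-2) - 28) = 27264 + (30 - 28) = 27264 + 2 = 27266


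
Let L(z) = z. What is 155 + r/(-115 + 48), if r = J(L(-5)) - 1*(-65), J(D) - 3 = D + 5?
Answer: 10317/67 ≈ 153.99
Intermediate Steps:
J(D) = 8 + D (J(D) = 3 + (D + 5) = 3 + (5 + D) = 8 + D)
r = 68 (r = (8 - 5) - 1*(-65) = 3 + 65 = 68)
155 + r/(-115 + 48) = 155 + 68/(-115 + 48) = 155 + 68/(-67) = 155 - 1/67*68 = 155 - 68/67 = 10317/67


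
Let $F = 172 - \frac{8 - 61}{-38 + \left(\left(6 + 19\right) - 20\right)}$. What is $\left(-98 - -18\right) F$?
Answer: $- \frac{449840}{33} \approx -13632.0$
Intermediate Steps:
$F = \frac{5623}{33}$ ($F = 172 - - \frac{53}{-38 + \left(25 - 20\right)} = 172 - - \frac{53}{-38 + 5} = 172 - - \frac{53}{-33} = 172 - \left(-53\right) \left(- \frac{1}{33}\right) = 172 - \frac{53}{33} = \frac{5623}{33} \approx 170.39$)
$\left(-98 - -18\right) F = \left(-98 - -18\right) \frac{5623}{33} = \left(-98 + 18\right) \frac{5623}{33} = \left(-80\right) \frac{5623}{33} = - \frac{449840}{33}$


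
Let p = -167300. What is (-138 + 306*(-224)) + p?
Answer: -235982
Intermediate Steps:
(-138 + 306*(-224)) + p = (-138 + 306*(-224)) - 167300 = (-138 - 68544) - 167300 = -68682 - 167300 = -235982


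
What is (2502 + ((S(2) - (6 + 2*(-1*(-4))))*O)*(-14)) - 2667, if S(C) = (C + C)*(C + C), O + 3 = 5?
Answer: -221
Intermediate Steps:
O = 2 (O = -3 + 5 = 2)
S(C) = 4*C**2 (S(C) = (2*C)*(2*C) = 4*C**2)
(2502 + ((S(2) - (6 + 2*(-1*(-4))))*O)*(-14)) - 2667 = (2502 + ((4*2**2 - (6 + 2*(-1*(-4))))*2)*(-14)) - 2667 = (2502 + ((4*4 - (6 + 2*4))*2)*(-14)) - 2667 = (2502 + ((16 - (6 + 8))*2)*(-14)) - 2667 = (2502 + ((16 - 1*14)*2)*(-14)) - 2667 = (2502 + ((16 - 14)*2)*(-14)) - 2667 = (2502 + (2*2)*(-14)) - 2667 = (2502 + 4*(-14)) - 2667 = (2502 - 56) - 2667 = 2446 - 2667 = -221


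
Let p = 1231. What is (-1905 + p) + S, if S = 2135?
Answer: 1461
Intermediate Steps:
(-1905 + p) + S = (-1905 + 1231) + 2135 = -674 + 2135 = 1461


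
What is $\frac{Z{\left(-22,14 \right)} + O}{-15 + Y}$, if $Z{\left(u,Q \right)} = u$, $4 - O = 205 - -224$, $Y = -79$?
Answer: $\frac{447}{94} \approx 4.7553$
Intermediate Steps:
$O = -425$ ($O = 4 - \left(205 - -224\right) = 4 - \left(205 + 224\right) = 4 - 429 = -425$)
$\frac{Z{\left(-22,14 \right)} + O}{-15 + Y} = \frac{-22 - 425}{-15 - 79} = - \frac{447}{-94} = \left(-447\right) \left(- \frac{1}{94}\right) = \frac{447}{94}$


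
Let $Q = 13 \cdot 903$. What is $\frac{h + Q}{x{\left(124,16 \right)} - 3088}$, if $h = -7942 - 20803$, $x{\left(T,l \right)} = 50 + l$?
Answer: $\frac{8503}{1511} \approx 5.6274$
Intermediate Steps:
$Q = 11739$
$h = -28745$
$\frac{h + Q}{x{\left(124,16 \right)} - 3088} = \frac{-28745 + 11739}{\left(50 + 16\right) - 3088} = - \frac{17006}{66 + \left(-5471 + 2383\right)} = - \frac{17006}{66 - 3088} = - \frac{17006}{-3022} = \left(-17006\right) \left(- \frac{1}{3022}\right) = \frac{8503}{1511}$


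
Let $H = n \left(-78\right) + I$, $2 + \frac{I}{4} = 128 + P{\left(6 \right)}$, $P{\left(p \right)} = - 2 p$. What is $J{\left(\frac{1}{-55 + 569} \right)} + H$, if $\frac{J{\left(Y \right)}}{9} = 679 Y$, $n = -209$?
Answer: $\frac{8619723}{514} \approx 16770.0$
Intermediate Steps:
$I = 456$ ($I = -8 + 4 \left(128 - 12\right) = -8 + 4 \cdot 116 = -8 + 464 = 456$)
$J{\left(Y \right)} = 6111 Y$ ($J{\left(Y \right)} = 9 \cdot 679 Y = 6111 Y$)
$H = 16758$ ($H = \left(-209\right) \left(-78\right) + 456 = 16302 + 456 = 16758$)
$J{\left(\frac{1}{-55 + 569} \right)} + H = \frac{6111}{-55 + 569} + 16758 = \frac{6111}{514} + 16758 = \frac{8619723}{514}$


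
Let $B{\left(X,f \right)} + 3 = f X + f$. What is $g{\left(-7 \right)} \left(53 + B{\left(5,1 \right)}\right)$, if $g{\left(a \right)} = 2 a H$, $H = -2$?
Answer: $1568$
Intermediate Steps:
$B{\left(X,f \right)} = -3 + f + X f$ ($B{\left(X,f \right)} = -3 + \left(f X + f\right) = -3 + \left(X f + f\right) = -3 + \left(f + X f\right) = -3 + f + X f$)
$g{\left(a \right)} = - 4 a$ ($g{\left(a \right)} = 2 a \left(-2\right) = - 4 a$)
$g{\left(-7 \right)} \left(53 + B{\left(5,1 \right)}\right) = \left(-4\right) \left(-7\right) \left(53 + \left(-3 + 1 + 5 \cdot 1\right)\right) = 28 \left(53 + \left(-3 + 1 + 5\right)\right) = 28 \left(53 + 3\right) = 28 \cdot 56 = 1568$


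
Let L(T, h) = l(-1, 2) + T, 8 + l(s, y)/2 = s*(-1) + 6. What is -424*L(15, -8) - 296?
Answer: -5808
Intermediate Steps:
l(s, y) = -4 - 2*s (l(s, y) = -16 + 2*(s*(-1) + 6) = -16 + 2*(-s + 6) = -16 + 2*(6 - s) = -16 + (12 - 2*s) = -4 - 2*s)
L(T, h) = -2 + T (L(T, h) = (-4 - 2*(-1)) + T = (-4 + 2) + T = -2 + T)
-424*L(15, -8) - 296 = -424*(-2 + 15) - 296 = -424*13 - 296 = -5512 - 296 = -5808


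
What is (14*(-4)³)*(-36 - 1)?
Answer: 33152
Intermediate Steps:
(14*(-4)³)*(-36 - 1) = (14*(-64))*(-37) = -896*(-37) = 33152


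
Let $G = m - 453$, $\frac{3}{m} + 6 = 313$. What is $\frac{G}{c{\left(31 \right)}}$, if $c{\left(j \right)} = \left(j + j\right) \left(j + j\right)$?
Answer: $- \frac{34767}{295027} \approx -0.11784$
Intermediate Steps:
$m = \frac{3}{307}$ ($m = \frac{3}{-6 + 313} = \frac{3}{307} \approx 0.009772$)
$c{\left(j \right)} = 4 j^{2}$ ($c{\left(j \right)} = 2 j 2 j = 4 j^{2}$)
$G = - \frac{139068}{307}$ ($G = \frac{3}{307} - 453 = - \frac{139068}{307} \approx -452.99$)
$\frac{G}{c{\left(31 \right)}} = - \frac{139068}{307 \cdot 4 \cdot 31^{2}} = - \frac{139068}{307 \cdot 4 \cdot 961} = - \frac{139068}{307 \cdot 3844} = \left(- \frac{139068}{307}\right) \frac{1}{3844} = - \frac{34767}{295027}$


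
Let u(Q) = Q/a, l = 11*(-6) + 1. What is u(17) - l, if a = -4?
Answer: 243/4 ≈ 60.750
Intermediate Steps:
l = -65 (l = -66 + 1 = -65)
u(Q) = -Q/4 (u(Q) = Q/(-4) = Q*(-¼) = -Q/4)
u(17) - l = -¼*17 - 1*(-65) = -17/4 + 65 = 243/4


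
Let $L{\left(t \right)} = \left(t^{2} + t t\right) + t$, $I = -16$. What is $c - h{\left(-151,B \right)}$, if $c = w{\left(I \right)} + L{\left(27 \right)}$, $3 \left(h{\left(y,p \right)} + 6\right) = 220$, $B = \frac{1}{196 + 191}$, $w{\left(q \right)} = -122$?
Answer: $\frac{3887}{3} \approx 1295.7$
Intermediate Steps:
$L{\left(t \right)} = t + 2 t^{2}$ ($L{\left(t \right)} = \left(t^{2} + t^{2}\right) + t = 2 t^{2} + t = t + 2 t^{2}$)
$B = \frac{1}{387} \approx 0.002584$
$h{\left(y,p \right)} = \frac{202}{3}$ ($h{\left(y,p \right)} = -6 + \frac{1}{3} \cdot 220 = -6 + \frac{220}{3} = \frac{202}{3}$)
$c = 1363$ ($c = -122 + 27 \left(1 + 2 \cdot 27\right) = -122 + 27 \left(1 + 54\right) = -122 + 27 \cdot 55 = -122 + 1485 = 1363$)
$c - h{\left(-151,B \right)} = 1363 - \frac{202}{3} = \frac{3887}{3}$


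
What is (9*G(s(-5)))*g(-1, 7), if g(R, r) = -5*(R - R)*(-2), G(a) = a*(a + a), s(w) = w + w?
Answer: 0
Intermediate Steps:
s(w) = 2*w
G(a) = 2*a² (G(a) = a*(2*a) = 2*a²)
g(R, r) = 0 (g(R, r) = -5*0*(-2) = 0*(-2) = 0)
(9*G(s(-5)))*g(-1, 7) = (9*(2*(2*(-5))²))*0 = (9*(2*(-10)²))*0 = (9*(2*100))*0 = (9*200)*0 = 1800*0 = 0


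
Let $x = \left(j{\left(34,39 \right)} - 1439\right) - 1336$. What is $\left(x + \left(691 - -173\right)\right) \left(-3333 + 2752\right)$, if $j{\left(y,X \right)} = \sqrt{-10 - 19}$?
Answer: $1110291 - 581 i \sqrt{29} \approx 1.1103 \cdot 10^{6} - 3128.8 i$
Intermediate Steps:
$j{\left(y,X \right)} = i \sqrt{29}$ ($j{\left(y,X \right)} = \sqrt{-29} = i \sqrt{29}$)
$x = -2775 + i \sqrt{29}$ ($x = \left(i \sqrt{29} - 1439\right) - 1336 = \left(-1439 + i \sqrt{29}\right) - 1336 = -2775 + i \sqrt{29} \approx -2775.0 + 5.3852 i$)
$\left(x + \left(691 - -173\right)\right) \left(-3333 + 2752\right) = \left(\left(-2775 + i \sqrt{29}\right) + \left(691 - -173\right)\right) \left(-3333 + 2752\right) = \left(\left(-2775 + i \sqrt{29}\right) + \left(691 + 173\right)\right) \left(-581\right) = \left(\left(-2775 + i \sqrt{29}\right) + 864\right) \left(-581\right) = \left(-1911 + i \sqrt{29}\right) \left(-581\right) = 1110291 - 581 i \sqrt{29}$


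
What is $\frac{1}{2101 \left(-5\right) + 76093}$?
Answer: $\frac{1}{65588} \approx 1.5247 \cdot 10^{-5}$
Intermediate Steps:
$\frac{1}{2101 \left(-5\right) + 76093} = \frac{1}{-10505 + 76093} = \frac{1}{65588}$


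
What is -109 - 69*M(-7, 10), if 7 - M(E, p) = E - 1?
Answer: -1144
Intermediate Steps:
M(E, p) = 8 - E (M(E, p) = 7 - (E - 1) = 7 - (-1 + E) = 7 + (1 - E) = 8 - E)
-109 - 69*M(-7, 10) = -109 - 69*(8 - 1*(-7)) = -109 - 69*(8 + 7) = -109 - 69*15 = -109 - 1035 = -1144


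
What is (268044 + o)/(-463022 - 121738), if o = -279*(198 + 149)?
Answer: -57077/194920 ≈ -0.29282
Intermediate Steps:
o = -96813 (o = -279*347 = -96813)
(268044 + o)/(-463022 - 121738) = (268044 - 96813)/(-463022 - 121738) = 171231/(-584760) = 171231*(-1/584760) = -57077/194920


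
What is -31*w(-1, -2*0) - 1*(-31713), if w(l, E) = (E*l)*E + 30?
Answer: 30783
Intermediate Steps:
w(l, E) = 30 + l*E² (w(l, E) = l*E² + 30 = 30 + l*E²)
-31*w(-1, -2*0) - 1*(-31713) = -31*(30 - (-2*0)²) - 1*(-31713) = -31*(30 - 1*0²) + 31713 = -31*(30 - 1*0) + 31713 = -31*(30 + 0) + 31713 = -31*30 + 31713 = -930 + 31713 = 30783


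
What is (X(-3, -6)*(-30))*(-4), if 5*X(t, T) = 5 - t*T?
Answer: -312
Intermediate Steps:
X(t, T) = 1 - T*t/5 (X(t, T) = (5 - t*T)/5 = (5 - T*t)/5 = 1 - T*t/5)
(X(-3, -6)*(-30))*(-4) = ((1 - ⅕*(-6)*(-3))*(-30))*(-4) = ((1 - 18/5)*(-30))*(-4) = -13/5*(-30)*(-4) = 78*(-4) = -312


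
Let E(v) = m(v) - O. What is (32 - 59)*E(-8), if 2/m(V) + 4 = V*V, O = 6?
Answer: 1611/10 ≈ 161.10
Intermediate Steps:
m(V) = 2/(-4 + V²) (m(V) = 2/(-4 + V*V) = 2/(-4 + V²))
E(v) = -6 + 2/(-4 + v²) (E(v) = 2/(-4 + v²) - 1*6 = 2/(-4 + v²) - 6 = -6 + 2/(-4 + v²))
(32 - 59)*E(-8) = (32 - 59)*(2*(13 - 3*(-8)²)/(-4 + (-8)²)) = -54*(13 - 3*64)/(-4 + 64) = -54*(13 - 192)/60 = -54*(-179)/60 = -27*(-179/30) = 1611/10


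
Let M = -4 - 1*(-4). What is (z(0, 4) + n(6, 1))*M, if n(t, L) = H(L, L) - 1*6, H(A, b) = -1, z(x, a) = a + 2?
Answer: 0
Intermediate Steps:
z(x, a) = 2 + a
n(t, L) = -7 (n(t, L) = -1 - 1*6 = -1 - 6 = -7)
M = 0 (M = -4 + 4 = 0)
(z(0, 4) + n(6, 1))*M = ((2 + 4) - 7)*0 = (6 - 7)*0 = -1*0 = 0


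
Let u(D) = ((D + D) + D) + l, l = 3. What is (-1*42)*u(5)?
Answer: -756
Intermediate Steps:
u(D) = 3 + 3*D (u(D) = ((D + D) + D) + 3 = (2*D + D) + 3 = 3*D + 3 = 3 + 3*D)
(-1*42)*u(5) = (-1*42)*(3 + 3*5) = -42*(3 + 15) = -42*18 = -756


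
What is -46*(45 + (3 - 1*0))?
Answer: -2208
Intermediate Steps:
-46*(45 + (3 - 1*0)) = -46*(45 + (3 + 0)) = -46*(45 + 3) = -46*48 = -2208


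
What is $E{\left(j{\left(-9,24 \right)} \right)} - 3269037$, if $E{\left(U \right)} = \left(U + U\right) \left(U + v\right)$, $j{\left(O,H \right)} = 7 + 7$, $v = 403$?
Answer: $-3257361$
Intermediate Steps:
$j{\left(O,H \right)} = 14$
$E{\left(U \right)} = 2 U \left(403 + U\right)$ ($E{\left(U \right)} = \left(U + U\right) \left(U + 403\right) = 2 U \left(403 + U\right)$)
$E{\left(j{\left(-9,24 \right)} \right)} - 3269037 = 2 \cdot 14 \left(403 + 14\right) - 3269037 = 2 \cdot 14 \cdot 417 - 3269037 = 11676 - 3269037 = -3257361$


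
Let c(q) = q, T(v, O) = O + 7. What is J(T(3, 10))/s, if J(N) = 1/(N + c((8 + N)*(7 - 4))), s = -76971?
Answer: -1/7081332 ≈ -1.4122e-7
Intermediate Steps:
T(v, O) = 7 + O
J(N) = 1/(24 + 4*N) (J(N) = 1/(N + (8 + N)*(7 - 4)) = 1/(N + (8 + N)*3) = 1/(N + (24 + 3*N)) = 1/(24 + 4*N))
J(T(3, 10))/s = (1/(4*(6 + (7 + 10))))/(-76971) = (1/(4*(6 + 17)))*(-1/76971) = ((¼)/23)*(-1/76971) = ((¼)*(1/23))*(-1/76971) = (1/92)*(-1/76971) = -1/7081332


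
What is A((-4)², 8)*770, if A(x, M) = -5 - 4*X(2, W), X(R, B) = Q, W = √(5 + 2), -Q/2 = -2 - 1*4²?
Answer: -114730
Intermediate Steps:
Q = 36 (Q = -2*(-2 - 1*4²) = -2*(-2 - 1*16) = -2*(-2 - 16) = -2*(-18) = 36)
W = √7 ≈ 2.6458
X(R, B) = 36
A(x, M) = -149 (A(x, M) = -5 - 4*36 = -5 - 144 = -149)
A((-4)², 8)*770 = -149*770 = -114730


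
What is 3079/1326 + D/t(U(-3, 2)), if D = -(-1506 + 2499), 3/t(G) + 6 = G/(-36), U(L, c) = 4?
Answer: 8055847/3978 ≈ 2025.1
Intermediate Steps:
t(G) = 3/(-6 - G/36) (t(G) = 3/(-6 + G/(-36)) = 3/(-6 + G*(-1/36)) = 3/(-6 - G/36))
D = -993 (D = -1*993 = -993)
3079/1326 + D/t(U(-3, 2)) = 3079/1326 - 993/((-108/(216 + 4))) = 3079*(1/1326) - 993/((-108/220)) = 3079/1326 - 993/((-108*1/220)) = 3079/1326 - 993/(-27/55) = 3079/1326 - 993*(-55/27) = 3079/1326 + 18205/9 = 8055847/3978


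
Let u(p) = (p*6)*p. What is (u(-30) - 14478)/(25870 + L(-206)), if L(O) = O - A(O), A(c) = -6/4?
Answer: -18156/51331 ≈ -0.35370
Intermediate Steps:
A(c) = -3/2 (A(c) = -6*1/4 = -3/2)
u(p) = 6*p**2 (u(p) = (6*p)*p = 6*p**2)
L(O) = 3/2 + O (L(O) = O - 1*(-3/2) = O + 3/2 = 3/2 + O)
(u(-30) - 14478)/(25870 + L(-206)) = (6*(-30)**2 - 14478)/(25870 + (3/2 - 206)) = (6*900 - 14478)/(25870 - 409/2) = (5400 - 14478)/(51331/2) = -9078*2/51331 = -18156/51331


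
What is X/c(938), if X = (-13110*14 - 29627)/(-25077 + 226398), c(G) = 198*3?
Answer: -213167/119584674 ≈ -0.0017826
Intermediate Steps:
c(G) = 594
X = -213167/201321 (X = (-183540 - 29627)/201321 = -213167*1/201321 = -213167/201321 ≈ -1.0588)
X/c(938) = -213167/201321/594 = -213167/201321*1/594 = -213167/119584674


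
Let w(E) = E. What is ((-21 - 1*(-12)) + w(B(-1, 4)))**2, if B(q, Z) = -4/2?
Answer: 121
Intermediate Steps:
B(q, Z) = -2 (B(q, Z) = -4*1/2 = -2)
((-21 - 1*(-12)) + w(B(-1, 4)))**2 = ((-21 - 1*(-12)) - 2)**2 = ((-21 + 12) - 2)**2 = (-9 - 2)**2 = (-11)**2 = 121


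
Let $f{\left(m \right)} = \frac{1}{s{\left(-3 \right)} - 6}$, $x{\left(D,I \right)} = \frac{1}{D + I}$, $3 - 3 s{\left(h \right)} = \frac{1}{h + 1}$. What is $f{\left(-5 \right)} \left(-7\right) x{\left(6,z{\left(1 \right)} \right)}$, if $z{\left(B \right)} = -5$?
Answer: $\frac{42}{29} \approx 1.4483$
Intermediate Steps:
$s{\left(h \right)} = 1 - \frac{1}{3 \left(1 + h\right)}$ ($s{\left(h \right)} = 1 - \frac{1}{3 \left(h + 1\right)} = 1 - \frac{1}{3 \left(1 + h\right)}$)
$f{\left(m \right)} = - \frac{6}{29}$ ($f{\left(m \right)} = \frac{1}{\frac{\frac{2}{3} - 3}{1 - 3} - 6} = \frac{1}{\frac{1}{-2} \left(- \frac{7}{3}\right) - 6} = \frac{1}{\left(- \frac{1}{2}\right) \left(- \frac{7}{3}\right) - 6} = \frac{1}{\frac{7}{6} - 6} = \frac{1}{- \frac{29}{6}} = - \frac{6}{29}$)
$f{\left(-5 \right)} \left(-7\right) x{\left(6,z{\left(1 \right)} \right)} = \frac{\left(- \frac{6}{29}\right) \left(-7\right)}{6 - 5} = \frac{42}{29 \cdot 1} = \frac{42}{29} \cdot 1 = \frac{42}{29}$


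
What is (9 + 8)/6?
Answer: 17/6 ≈ 2.8333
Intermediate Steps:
(9 + 8)/6 = 17*(⅙) = 17/6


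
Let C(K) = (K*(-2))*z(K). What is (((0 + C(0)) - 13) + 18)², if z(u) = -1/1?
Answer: 25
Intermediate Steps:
z(u) = -1 (z(u) = -1*1 = -1)
C(K) = 2*K (C(K) = (K*(-2))*(-1) = -2*K*(-1) = 2*K)
(((0 + C(0)) - 13) + 18)² = (((0 + 2*0) - 13) + 18)² = (((0 + 0) - 13) + 18)² = ((0 - 13) + 18)² = (-13 + 18)² = 5² = 25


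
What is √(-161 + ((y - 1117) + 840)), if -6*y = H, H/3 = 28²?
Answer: I*√830 ≈ 28.81*I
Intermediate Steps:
H = 2352 (H = 3*28² = 3*784 = 2352)
y = -392 (y = -⅙*2352 = -392)
√(-161 + ((y - 1117) + 840)) = √(-161 + ((-392 - 1117) + 840)) = √(-161 + (-1509 + 840)) = √(-161 - 669) = √(-830) = I*√830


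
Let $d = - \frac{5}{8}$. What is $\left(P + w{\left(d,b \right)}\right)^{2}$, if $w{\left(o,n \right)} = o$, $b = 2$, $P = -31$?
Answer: $\frac{64009}{64} \approx 1000.1$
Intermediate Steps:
$d = - \frac{5}{8}$ ($d = \left(-5\right) \frac{1}{8} = - \frac{5}{8} \approx -0.625$)
$\left(P + w{\left(d,b \right)}\right)^{2} = \left(-31 - \frac{5}{8}\right)^{2} = \left(- \frac{253}{8}\right)^{2} = \frac{64009}{64}$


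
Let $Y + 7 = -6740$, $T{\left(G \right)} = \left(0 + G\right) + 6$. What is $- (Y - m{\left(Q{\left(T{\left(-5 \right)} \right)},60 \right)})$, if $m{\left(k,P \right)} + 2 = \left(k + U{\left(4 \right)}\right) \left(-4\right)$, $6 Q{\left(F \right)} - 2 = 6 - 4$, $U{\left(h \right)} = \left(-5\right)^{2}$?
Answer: $\frac{19927}{3} \approx 6642.3$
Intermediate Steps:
$U{\left(h \right)} = 25$
$T{\left(G \right)} = 6 + G$ ($T{\left(G \right)} = G + 6 = 6 + G$)
$Y = -6747$ ($Y = -7 - 6740 = -6747$)
$Q{\left(F \right)} = \frac{2}{3}$ ($Q{\left(F \right)} = \frac{1}{3} + \frac{6 - 4}{6} = \frac{1}{3} + \frac{1}{6} \cdot 2 = \frac{1}{3} + \frac{1}{3} = \frac{2}{3}$)
$m{\left(k,P \right)} = -102 - 4 k$ ($m{\left(k,P \right)} = -2 + \left(k + 25\right) \left(-4\right) = -2 + \left(25 + k\right) \left(-4\right) = -2 - \left(100 + 4 k\right) = -102 - 4 k$)
$- (Y - m{\left(Q{\left(T{\left(-5 \right)} \right)},60 \right)}) = - (-6747 - \left(-102 - \frac{8}{3}\right)) = - (-6747 - - \frac{314}{3}) = - (-6747 + \frac{314}{3}) = \left(-1\right) \left(- \frac{19927}{3}\right) = \frac{19927}{3}$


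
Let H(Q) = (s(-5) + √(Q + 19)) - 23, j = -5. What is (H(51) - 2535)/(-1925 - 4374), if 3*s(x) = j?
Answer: 7679/18897 - √70/6299 ≈ 0.40503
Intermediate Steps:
s(x) = -5/3 (s(x) = (⅓)*(-5) = -5/3)
H(Q) = -74/3 + √(19 + Q) (H(Q) = (-5/3 + √(Q + 19)) - 23 = (-5/3 + √(19 + Q)) - 23 = -74/3 + √(19 + Q))
(H(51) - 2535)/(-1925 - 4374) = ((-74/3 + √(19 + 51)) - 2535)/(-1925 - 4374) = ((-74/3 + √70) - 2535)/(-6299) = (-7679/3 + √70)*(-1/6299) = 7679/18897 - √70/6299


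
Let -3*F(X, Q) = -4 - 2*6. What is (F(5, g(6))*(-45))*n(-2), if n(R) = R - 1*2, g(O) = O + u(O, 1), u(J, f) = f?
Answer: 960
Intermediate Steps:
g(O) = 1 + O (g(O) = O + 1 = 1 + O)
F(X, Q) = 16/3 (F(X, Q) = -(-4 - 2*6)/3 = -(-4 - 12)/3 = -⅓*(-16) = 16/3)
n(R) = -2 + R (n(R) = R - 2 = -2 + R)
(F(5, g(6))*(-45))*n(-2) = ((16/3)*(-45))*(-2 - 2) = -240*(-4) = 960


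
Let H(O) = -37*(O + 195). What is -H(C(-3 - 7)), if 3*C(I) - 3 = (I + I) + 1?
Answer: 21053/3 ≈ 7017.7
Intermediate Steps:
C(I) = 4/3 + 2*I/3 (C(I) = 1 + ((I + I) + 1)/3 = 1 + (2*I + 1)/3 = 1 + (1 + 2*I)/3 = 1 + (1/3 + 2*I/3) = 4/3 + 2*I/3)
H(O) = -7215 - 37*O (H(O) = -37*(195 + O) = -7215 - 37*O)
-H(C(-3 - 7)) = -(-7215 - 37*(4/3 + 2*(-3 - 7)/3)) = -(-7215 - 37*(4/3 + (2/3)*(-10))) = -(-7215 - 37*(4/3 - 20/3)) = -(-7215 - 37*(-16/3)) = -(-7215 + 592/3) = -1*(-21053/3) = 21053/3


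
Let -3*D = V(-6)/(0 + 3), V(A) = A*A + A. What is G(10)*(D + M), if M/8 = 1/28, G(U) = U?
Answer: -640/21 ≈ -30.476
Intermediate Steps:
V(A) = A + A² (V(A) = A² + A = A + A²)
M = 2/7 (M = 8/28 = 8*(1/28) = 2/7 ≈ 0.28571)
D = -10/3 (D = -(-6*(1 - 6))/(3*(0 + 3)) = -(-6*(-5))/(3*3) = -10/3 ≈ -3.3333)
G(10)*(D + M) = 10*(-10/3 + 2/7) = 10*(-64/21) = -640/21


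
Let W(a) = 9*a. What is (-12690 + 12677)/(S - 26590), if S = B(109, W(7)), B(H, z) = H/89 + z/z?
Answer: 89/182024 ≈ 0.00048895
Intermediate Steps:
B(H, z) = 1 + H/89 (B(H, z) = H*(1/89) + 1 = H/89 + 1 = 1 + H/89)
S = 198/89 (S = 1 + (1/89)*109 = 1 + 109/89 = 198/89 ≈ 2.2247)
(-12690 + 12677)/(S - 26590) = (-12690 + 12677)/(198/89 - 26590) = -13/(-2366312/89) = -13*(-89/2366312) = 89/182024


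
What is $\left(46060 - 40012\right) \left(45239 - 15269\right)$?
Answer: $181258560$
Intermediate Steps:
$\left(46060 - 40012\right) \left(45239 - 15269\right) = 6048 \cdot 29970 = 181258560$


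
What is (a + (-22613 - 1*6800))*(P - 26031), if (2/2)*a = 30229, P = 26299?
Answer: 218688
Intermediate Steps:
a = 30229
(a + (-22613 - 1*6800))*(P - 26031) = (30229 + (-22613 - 1*6800))*(26299 - 26031) = (30229 + (-22613 - 6800))*268 = (30229 - 29413)*268 = 816*268 = 218688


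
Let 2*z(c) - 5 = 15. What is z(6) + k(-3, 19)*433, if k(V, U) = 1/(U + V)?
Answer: 593/16 ≈ 37.063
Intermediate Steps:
z(c) = 10 (z(c) = 5/2 + (½)*15 = 5/2 + 15/2 = 10)
z(6) + k(-3, 19)*433 = 10 + 433/(19 - 3) = 10 + 433/16 = 593/16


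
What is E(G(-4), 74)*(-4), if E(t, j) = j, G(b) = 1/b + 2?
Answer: -296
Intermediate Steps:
G(b) = 2 + 1/b
E(G(-4), 74)*(-4) = 74*(-4) = -296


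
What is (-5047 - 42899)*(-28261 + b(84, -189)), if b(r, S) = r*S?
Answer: 2116192602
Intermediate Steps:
b(r, S) = S*r
(-5047 - 42899)*(-28261 + b(84, -189)) = (-5047 - 42899)*(-28261 - 189*84) = -47946*(-28261 - 15876) = -47946*(-44137) = 2116192602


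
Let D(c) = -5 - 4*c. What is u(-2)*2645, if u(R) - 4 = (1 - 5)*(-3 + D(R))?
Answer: 10580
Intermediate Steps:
u(R) = 36 + 16*R (u(R) = 4 + (1 - 5)*(-3 + (-5 - 4*R)) = 4 - 4*(-8 - 4*R) = 4 + (32 + 16*R) = 36 + 16*R)
u(-2)*2645 = (36 + 16*(-2))*2645 = (36 - 32)*2645 = 4*2645 = 10580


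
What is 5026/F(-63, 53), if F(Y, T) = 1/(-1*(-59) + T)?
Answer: 562912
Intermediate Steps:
F(Y, T) = 1/(59 + T)
5026/F(-63, 53) = 5026/(1/(59 + 53)) = 5026/(1/112) = 5026*112 = 562912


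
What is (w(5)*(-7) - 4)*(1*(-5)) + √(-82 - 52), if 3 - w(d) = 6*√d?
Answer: 125 - 210*√5 + I*√134 ≈ -344.57 + 11.576*I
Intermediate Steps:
w(d) = 3 - 6*√d
(w(5)*(-7) - 4)*(1*(-5)) + √(-82 - 52) = ((3 - 6*√5)*(-7) - 4)*(1*(-5)) + √(-82 - 52) = ((-21 + 42*√5) - 4)*(-5) + √(-134) = (-25 + 42*√5)*(-5) + I*√134 = (125 - 210*√5) + I*√134 = 125 - 210*√5 + I*√134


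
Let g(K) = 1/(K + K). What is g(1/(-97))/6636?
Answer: -97/13272 ≈ -0.0073086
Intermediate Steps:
g(K) = 1/(2*K)
g(1/(-97))/6636 = (1/(2*(1/(-97))))/6636 = (1/(2*(-1/97)))*(1/6636) = ((½)*(-97))*(1/6636) = -97/2*1/6636 = -97/13272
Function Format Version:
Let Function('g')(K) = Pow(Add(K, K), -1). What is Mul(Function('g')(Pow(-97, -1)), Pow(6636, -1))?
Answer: Rational(-97, 13272) ≈ -0.0073086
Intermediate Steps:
Function('g')(K) = Mul(Rational(1, 2), Pow(K, -1)) (Function('g')(K) = Pow(Mul(2, K), -1) = Mul(Rational(1, 2), Pow(K, -1)))
Mul(Function('g')(Pow(-97, -1)), Pow(6636, -1)) = Mul(Mul(Rational(1, 2), Pow(Pow(-97, -1), -1)), Pow(6636, -1)) = Mul(Mul(Rational(1, 2), Pow(Rational(-1, 97), -1)), Rational(1, 6636)) = Mul(Mul(Rational(1, 2), -97), Rational(1, 6636)) = Mul(Rational(-97, 2), Rational(1, 6636)) = Rational(-97, 13272)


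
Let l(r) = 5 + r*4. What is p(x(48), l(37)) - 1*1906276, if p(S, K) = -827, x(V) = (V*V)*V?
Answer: -1907103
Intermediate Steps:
x(V) = V³ (x(V) = V²*V = V³)
l(r) = 5 + 4*r
p(x(48), l(37)) - 1*1906276 = -827 - 1*1906276 = -827 - 1906276 = -1907103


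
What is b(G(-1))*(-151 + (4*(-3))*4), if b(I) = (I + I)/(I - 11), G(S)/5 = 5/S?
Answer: -4975/18 ≈ -276.39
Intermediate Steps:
G(S) = 25/S (G(S) = 5*(5/S) = 25/S)
b(I) = 2*I/(-11 + I) (b(I) = (2*I)/(-11 + I) = 2*I/(-11 + I))
b(G(-1))*(-151 + (4*(-3))*4) = (2*(25/(-1))/(-11 + 25/(-1)))*(-151 + (4*(-3))*4) = (2*(25*(-1))/(-11 + 25*(-1)))*(-151 - 12*4) = (2*(-25)/(-11 - 25))*(-151 - 48) = (2*(-25)/(-36))*(-199) = (2*(-25)*(-1/36))*(-199) = (25/18)*(-199) = -4975/18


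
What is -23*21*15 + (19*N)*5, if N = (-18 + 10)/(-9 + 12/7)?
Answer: -364175/51 ≈ -7140.7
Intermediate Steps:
N = 56/51 (N = -8/(-9 + 12*(⅐)) = -8/(-9 + 12/7) = -8/(-51/7) = -8*(-7/51) = 56/51 ≈ 1.0980)
-23*21*15 + (19*N)*5 = -23*21*15 + (19*(56/51))*5 = -483*15 + (1064/51)*5 = -7245 + 5320/51 = -364175/51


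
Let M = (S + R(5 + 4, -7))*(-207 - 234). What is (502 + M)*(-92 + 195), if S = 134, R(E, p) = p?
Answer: -5717015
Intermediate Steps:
M = -56007 (M = (134 - 7)*(-207 - 234) = 127*(-441) = -56007)
(502 + M)*(-92 + 195) = (502 - 56007)*(-92 + 195) = -55505*103 = -5717015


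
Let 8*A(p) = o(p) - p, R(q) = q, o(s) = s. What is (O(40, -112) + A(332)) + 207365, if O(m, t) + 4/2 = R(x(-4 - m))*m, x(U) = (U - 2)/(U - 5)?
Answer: 10162627/49 ≈ 2.0740e+5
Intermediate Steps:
x(U) = (-2 + U)/(-5 + U)
A(p) = 0 (A(p) = (p - p)/8 = (⅛)*0 = 0)
O(m, t) = -2 + m*(-6 - m)/(-9 - m) (O(m, t) = -2 + ((-2 + (-4 - m))/(-5 + (-4 - m)))*m = -2 + ((-6 - m)/(-9 - m))*m = -2 + m*(-6 - m)/(-9 - m))
(O(40, -112) + A(332)) + 207365 = ((-18 + 40² + 4*40)/(9 + 40) + 0) + 207365 = ((-18 + 1600 + 160)/49 + 0) + 207365 = ((1/49)*1742 + 0) + 207365 = (1742/49 + 0) + 207365 = 1742/49 + 207365 = 10162627/49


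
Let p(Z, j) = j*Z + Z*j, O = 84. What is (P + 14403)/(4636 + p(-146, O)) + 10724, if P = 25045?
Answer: 53320590/4973 ≈ 10722.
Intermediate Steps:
p(Z, j) = 2*Z*j (p(Z, j) = Z*j + Z*j = 2*Z*j)
(P + 14403)/(4636 + p(-146, O)) + 10724 = (25045 + 14403)/(4636 + 2*(-146)*84) + 10724 = 39448/(4636 - 24528) + 10724 = 39448/(-19892) + 10724 = 39448*(-1/19892) + 10724 = -9862/4973 + 10724 = 53320590/4973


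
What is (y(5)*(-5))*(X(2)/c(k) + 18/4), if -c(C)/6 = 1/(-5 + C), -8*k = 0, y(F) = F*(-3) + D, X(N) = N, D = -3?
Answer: 555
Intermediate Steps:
y(F) = -3 - 3*F (y(F) = F*(-3) - 3 = -3*F - 3 = -3 - 3*F)
k = 0 (k = -1/8*0 = 0)
c(C) = -6/(-5 + C)
(y(5)*(-5))*(X(2)/c(k) + 18/4) = ((-3 - 3*5)*(-5))*(2/((-6/(-5 + 0))) + 18/4) = ((-3 - 15)*(-5))*(2/((-6/(-5))) + 18*(1/4)) = (-18*(-5))*(2/((-6*(-1/5))) + 9/2) = 90*(2/(6/5) + 9/2) = 90*(2*(5/6) + 9/2) = 90*(5/3 + 9/2) = 90*(37/6) = 555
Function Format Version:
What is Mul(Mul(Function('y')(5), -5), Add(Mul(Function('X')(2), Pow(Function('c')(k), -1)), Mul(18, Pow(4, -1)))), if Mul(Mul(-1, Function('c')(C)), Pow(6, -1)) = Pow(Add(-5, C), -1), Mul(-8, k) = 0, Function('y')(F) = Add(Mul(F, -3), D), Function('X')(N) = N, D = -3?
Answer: 555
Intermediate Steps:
Function('y')(F) = Add(-3, Mul(-3, F)) (Function('y')(F) = Add(Mul(F, -3), -3) = Add(Mul(-3, F), -3) = Add(-3, Mul(-3, F)))
k = 0 (k = Mul(Rational(-1, 8), 0) = 0)
Function('c')(C) = Mul(-6, Pow(Add(-5, C), -1))
Mul(Mul(Function('y')(5), -5), Add(Mul(Function('X')(2), Pow(Function('c')(k), -1)), Mul(18, Pow(4, -1)))) = Mul(Mul(Add(-3, Mul(-3, 5)), -5), Add(Mul(2, Pow(Mul(-6, Pow(Add(-5, 0), -1)), -1)), Mul(18, Pow(4, -1)))) = Mul(Mul(Add(-3, -15), -5), Add(Mul(2, Pow(Mul(-6, Pow(-5, -1)), -1)), Mul(18, Rational(1, 4)))) = Mul(Mul(-18, -5), Add(Mul(2, Pow(Mul(-6, Rational(-1, 5)), -1)), Rational(9, 2))) = Mul(90, Add(Mul(2, Pow(Rational(6, 5), -1)), Rational(9, 2))) = Mul(90, Add(Mul(2, Rational(5, 6)), Rational(9, 2))) = Mul(90, Add(Rational(5, 3), Rational(9, 2))) = Mul(90, Rational(37, 6)) = 555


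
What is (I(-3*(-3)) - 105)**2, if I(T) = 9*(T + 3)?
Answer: 9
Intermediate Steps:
I(T) = 27 + 9*T (I(T) = 9*(3 + T) = 27 + 9*T)
(I(-3*(-3)) - 105)**2 = ((27 + 9*(-3*(-3))) - 105)**2 = ((27 + 9*9) - 105)**2 = ((27 + 81) - 105)**2 = (108 - 105)**2 = 3**2 = 9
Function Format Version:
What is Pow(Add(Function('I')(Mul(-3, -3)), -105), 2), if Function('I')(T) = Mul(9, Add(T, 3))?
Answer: 9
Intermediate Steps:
Function('I')(T) = Add(27, Mul(9, T)) (Function('I')(T) = Mul(9, Add(3, T)) = Add(27, Mul(9, T)))
Pow(Add(Function('I')(Mul(-3, -3)), -105), 2) = Pow(Add(Add(27, Mul(9, Mul(-3, -3))), -105), 2) = Pow(Add(Add(27, Mul(9, 9)), -105), 2) = Pow(Add(Add(27, 81), -105), 2) = Pow(Add(108, -105), 2) = Pow(3, 2) = 9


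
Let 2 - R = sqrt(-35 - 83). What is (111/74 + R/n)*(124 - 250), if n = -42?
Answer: -183 - 3*I*sqrt(118) ≈ -183.0 - 32.588*I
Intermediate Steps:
R = 2 - I*sqrt(118) (R = 2 - sqrt(-35 - 83) = 2 - sqrt(-118) = 2 - I*sqrt(118) ≈ 2.0 - 10.863*I)
(111/74 + R/n)*(124 - 250) = (111/74 + (2 - I*sqrt(118))/(-42))*(124 - 250) = (111*(1/74) + (2 - I*sqrt(118))*(-1/42))*(-126) = (3/2 + (-1/21 + I*sqrt(118)/42))*(-126) = (61/42 + I*sqrt(118)/42)*(-126) = -183 - 3*I*sqrt(118)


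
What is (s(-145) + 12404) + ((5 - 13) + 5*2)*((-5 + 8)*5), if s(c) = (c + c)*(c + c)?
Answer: 96534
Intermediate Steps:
s(c) = 4*c² (s(c) = (2*c)*(2*c) = 4*c²)
(s(-145) + 12404) + ((5 - 13) + 5*2)*((-5 + 8)*5) = (4*(-145)² + 12404) + ((5 - 13) + 5*2)*((-5 + 8)*5) = (4*21025 + 12404) + (-8 + 10)*(3*5) = (84100 + 12404) + 2*15 = 96504 + 30 = 96534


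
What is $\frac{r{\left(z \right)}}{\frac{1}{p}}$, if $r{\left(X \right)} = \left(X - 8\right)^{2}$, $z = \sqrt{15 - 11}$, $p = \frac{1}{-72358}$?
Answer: $- \frac{18}{36179} \approx -0.00049753$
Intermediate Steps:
$p = - \frac{1}{72358} \approx -1.382 \cdot 10^{-5}$
$z = 2$ ($z = \sqrt{4} = 2$)
$r{\left(X \right)} = \left(-8 + X\right)^{2}$
$\frac{r{\left(z \right)}}{\frac{1}{p}} = \frac{\left(-8 + 2\right)^{2}}{\frac{1}{- \frac{1}{72358}}} = \frac{\left(-6\right)^{2}}{-72358} = 36 \left(- \frac{1}{72358}\right) = - \frac{18}{36179}$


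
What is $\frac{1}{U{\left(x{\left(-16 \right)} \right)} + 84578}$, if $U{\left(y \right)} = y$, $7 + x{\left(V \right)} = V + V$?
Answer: $\frac{1}{84539} \approx 1.1829 \cdot 10^{-5}$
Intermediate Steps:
$x{\left(V \right)} = -7 + 2 V$ ($x{\left(V \right)} = -7 + \left(V + V\right) = -7 + 2 V$)
$\frac{1}{U{\left(x{\left(-16 \right)} \right)} + 84578} = \frac{1}{\left(-7 + 2 \left(-16\right)\right) + 84578} = \frac{1}{\left(-7 - 32\right) + 84578} = \frac{1}{-39 + 84578} = \frac{1}{84539}$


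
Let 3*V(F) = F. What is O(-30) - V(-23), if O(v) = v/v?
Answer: 26/3 ≈ 8.6667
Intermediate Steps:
V(F) = F/3
O(v) = 1
O(-30) - V(-23) = 1 - (-23)/3 = 1 - 1*(-23/3) = 1 + 23/3 = 26/3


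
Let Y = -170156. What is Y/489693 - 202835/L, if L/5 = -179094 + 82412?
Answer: 3414353539/47344498626 ≈ 0.072117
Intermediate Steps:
L = -483410 (L = 5*(-179094 + 82412) = 5*(-96682) = -483410)
Y/489693 - 202835/L = -170156/489693 - 202835/(-483410) = -170156*1/489693 - 202835*(-1/483410) = -170156/489693 + 40567/96682 = 3414353539/47344498626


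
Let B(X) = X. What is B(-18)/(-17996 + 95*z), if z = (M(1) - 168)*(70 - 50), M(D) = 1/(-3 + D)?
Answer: 9/169073 ≈ 5.3231e-5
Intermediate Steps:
z = -3370 (z = (1/(-3 + 1) - 168)*(70 - 50) = (1/(-2) - 168)*20 = (-½ - 168)*20 = -337/2*20 = -3370)
B(-18)/(-17996 + 95*z) = -18/(-17996 + 95*(-3370)) = -18/(-17996 - 320150) = -18/(-338146) = -18*(-1/338146) = 9/169073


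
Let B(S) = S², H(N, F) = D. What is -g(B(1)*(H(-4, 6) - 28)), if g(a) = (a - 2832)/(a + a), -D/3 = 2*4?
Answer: -721/26 ≈ -27.731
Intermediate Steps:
D = -24 (D = -6*4 = -3*8 = -24)
H(N, F) = -24
g(a) = (-2832 + a)/(2*a) (g(a) = (-2832 + a)/((2*a)) = (-2832 + a)*(1/(2*a)) = (-2832 + a)/(2*a))
-g(B(1)*(H(-4, 6) - 28)) = -(-2832 + 1²*(-24 - 28))/(2*(1²*(-24 - 28))) = -(-2832 + 1*(-52))/(2*(1*(-52))) = -(-2832 - 52)/(2*(-52)) = -(-1)*(-2884)/(2*52) = -1*721/26 = -721/26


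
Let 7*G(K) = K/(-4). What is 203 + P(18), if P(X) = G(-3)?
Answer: 5687/28 ≈ 203.11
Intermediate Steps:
G(K) = -K/28 (G(K) = (K/(-4))/7 = (K*(-¼))/7 = (-K/4)/7 = -K/28)
P(X) = 3/28 (P(X) = -1/28*(-3) = 3/28)
203 + P(18) = 203 + 3/28 = 5687/28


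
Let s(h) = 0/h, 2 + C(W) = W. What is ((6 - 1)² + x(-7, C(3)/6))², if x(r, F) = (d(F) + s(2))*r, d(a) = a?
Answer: 20449/36 ≈ 568.03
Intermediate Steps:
C(W) = -2 + W
s(h) = 0
x(r, F) = F*r (x(r, F) = (F + 0)*r = F*r)
((6 - 1)² + x(-7, C(3)/6))² = ((6 - 1)² + ((-2 + 3)/6)*(-7))² = (5² + (1*(⅙))*(-7))² = (25 + (⅙)*(-7))² = (25 - 7/6)² = (143/6)² = 20449/36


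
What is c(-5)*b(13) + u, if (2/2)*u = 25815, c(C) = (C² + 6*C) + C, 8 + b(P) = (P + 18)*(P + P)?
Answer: 17835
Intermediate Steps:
b(P) = -8 + 2*P*(18 + P) (b(P) = -8 + (P + 18)*(P + P) = -8 + (18 + P)*(2*P) = -8 + 2*P*(18 + P))
c(C) = C² + 7*C
u = 25815
c(-5)*b(13) + u = (-5*(7 - 5))*(-8 + 2*13² + 36*13) + 25815 = (-5*2)*(-8 + 2*169 + 468) + 25815 = -10*(-8 + 338 + 468) + 25815 = -10*798 + 25815 = -7980 + 25815 = 17835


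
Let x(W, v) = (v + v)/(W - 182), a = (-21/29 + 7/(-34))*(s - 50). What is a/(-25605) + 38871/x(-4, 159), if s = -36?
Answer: -15211049038108/669033045 ≈ -22736.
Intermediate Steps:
a = 39431/493 (a = (-21/29 + 7/(-34))*(-36 - 50) = (-21*1/29 + 7*(-1/34))*(-86) = (-21/29 - 7/34)*(-86) = -917/986*(-86) = 39431/493 ≈ 79.982)
x(W, v) = 2*v/(-182 + W) (x(W, v) = (2*v)/(-182 + W) = 2*v/(-182 + W))
a/(-25605) + 38871/x(-4, 159) = (39431/493)/(-25605) + 38871/((2*159/(-182 - 4))) = (39431/493)*(-1/25605) + 38871/((2*159/(-186))) = -39431/12623265 + 38871/((2*159*(-1/186))) = -39431/12623265 + 38871/(-53/31) = -39431/12623265 + 38871*(-31/53) = -39431/12623265 - 1205001/53 = -15211049038108/669033045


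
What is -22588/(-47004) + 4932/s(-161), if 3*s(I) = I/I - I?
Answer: 359635/3917 ≈ 91.814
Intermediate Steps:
s(I) = 1/3 - I/3 (s(I) = (I/I - I)/3 = (1 - I)/3 = 1/3 - I/3)
-22588/(-47004) + 4932/s(-161) = -22588/(-47004) + 4932/(1/3 - 1/3*(-161)) = -22588*(-1/47004) + 4932/(1/3 + 161/3) = 5647/11751 + 4932/54 = 5647/11751 + 4932*(1/54) = 5647/11751 + 274/3 = 359635/3917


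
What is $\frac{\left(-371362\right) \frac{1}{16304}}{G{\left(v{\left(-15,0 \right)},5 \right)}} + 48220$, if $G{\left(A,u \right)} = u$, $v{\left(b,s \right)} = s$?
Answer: $\frac{1965261519}{40760} \approx 48215.0$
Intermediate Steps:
$\frac{\left(-371362\right) \frac{1}{16304}}{G{\left(v{\left(-15,0 \right)},5 \right)}} + 48220 = \frac{\left(-371362\right) \frac{1}{16304}}{5} + 48220 = \left(-371362\right) \frac{1}{16304} \cdot \frac{1}{5} + 48220 = \left(- \frac{185681}{8152}\right) \frac{1}{5} + 48220 = - \frac{185681}{40760} + 48220 = \frac{1965261519}{40760}$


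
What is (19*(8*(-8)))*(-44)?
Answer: 53504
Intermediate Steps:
(19*(8*(-8)))*(-44) = (19*(-64))*(-44) = -1216*(-44) = 53504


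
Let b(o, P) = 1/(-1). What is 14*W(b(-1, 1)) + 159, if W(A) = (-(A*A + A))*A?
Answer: 159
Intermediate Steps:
b(o, P) = -1
W(A) = A*(-A - A²) (W(A) = (-(A² + A))*A = (-(A + A²))*A = (-A - A²)*A = A*(-A - A²))
14*W(b(-1, 1)) + 159 = 14*((-1)²*(-1 - 1*(-1))) + 159 = 14*(1*(-1 + 1)) + 159 = 14*(1*0) + 159 = 14*0 + 159 = 0 + 159 = 159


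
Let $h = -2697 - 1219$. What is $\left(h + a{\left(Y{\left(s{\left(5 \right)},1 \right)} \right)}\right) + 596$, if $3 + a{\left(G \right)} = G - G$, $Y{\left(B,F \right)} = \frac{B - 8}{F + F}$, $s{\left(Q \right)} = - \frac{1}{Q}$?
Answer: $-3323$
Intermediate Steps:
$Y{\left(B,F \right)} = \frac{-8 + B}{2 F}$
$h = -3916$
$a{\left(G \right)} = -3$ ($a{\left(G \right)} = -3 + \left(G - G\right) = -3 + 0 = -3$)
$\left(h + a{\left(Y{\left(s{\left(5 \right)},1 \right)} \right)}\right) + 596 = \left(-3916 - 3\right) + 596 = -3919 + 596 = -3323$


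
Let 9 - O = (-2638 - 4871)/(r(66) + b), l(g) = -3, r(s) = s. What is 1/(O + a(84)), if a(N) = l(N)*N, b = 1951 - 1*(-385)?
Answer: -2402/576177 ≈ -0.0041689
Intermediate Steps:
b = 2336 (b = 1951 + 385 = 2336)
O = 29127/2402 (O = 9 - (-2638 - 4871)/(66 + 2336) = 9 - (-7509)/2402 = 9 - 1*(-7509/2402) = 9 + 7509/2402 = 29127/2402 ≈ 12.126)
a(N) = -3*N
1/(O + a(84)) = 1/(29127/2402 - 3*84) = 1/(29127/2402 - 252) = 1/(-576177/2402) = -2402/576177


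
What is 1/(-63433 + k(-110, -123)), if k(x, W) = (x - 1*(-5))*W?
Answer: -1/50518 ≈ -1.9795e-5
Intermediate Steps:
k(x, W) = W*(5 + x) (k(x, W) = (x + 5)*W = (5 + x)*W = W*(5 + x))
1/(-63433 + k(-110, -123)) = 1/(-63433 - 123*(5 - 110)) = 1/(-63433 - 123*(-105)) = 1/(-63433 + 12915) = 1/(-50518) = -1/50518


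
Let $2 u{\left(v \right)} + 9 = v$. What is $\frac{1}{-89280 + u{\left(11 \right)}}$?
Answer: $- \frac{1}{89279} \approx -1.1201 \cdot 10^{-5}$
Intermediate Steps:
$u{\left(v \right)} = - \frac{9}{2} + \frac{v}{2}$
$\frac{1}{-89280 + u{\left(11 \right)}} = \frac{1}{-89280 + \left(- \frac{9}{2} + \frac{1}{2} \cdot 11\right)} = \frac{1}{-89280 + \left(- \frac{9}{2} + \frac{11}{2}\right)} = \frac{1}{-89280 + 1} = \frac{1}{-89279} = - \frac{1}{89279}$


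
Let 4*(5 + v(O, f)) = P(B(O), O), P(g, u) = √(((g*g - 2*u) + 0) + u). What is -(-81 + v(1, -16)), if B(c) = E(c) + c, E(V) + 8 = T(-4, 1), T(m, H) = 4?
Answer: 86 - √2/2 ≈ 85.293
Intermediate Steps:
E(V) = -4 (E(V) = -8 + 4 = -4)
B(c) = -4 + c
P(g, u) = √(g² - u) (P(g, u) = √(((g² - 2*u) + 0) + u) = √((g² - 2*u) + u) = √(g² - u))
v(O, f) = -5 + √((-4 + O)² - O)/4
-(-81 + v(1, -16)) = -(-81 + (-5 + √((-4 + 1)² - 1*1)/4)) = -(-81 + (-5 + √((-3)² - 1)/4)) = -(-81 + (-5 + √(9 - 1)/4)) = -(-81 + (-5 + √8/4)) = -(-81 + (-5 + (2*√2)/4)) = -(-81 + (-5 + √2/2)) = -(-86 + √2/2) = 86 - √2/2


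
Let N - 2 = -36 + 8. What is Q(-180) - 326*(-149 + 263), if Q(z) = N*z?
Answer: -32484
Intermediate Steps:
N = -26 (N = 2 + (-36 + 8) = 2 - 28 = -26)
Q(z) = -26*z
Q(-180) - 326*(-149 + 263) = -26*(-180) - 326*(-149 + 263) = 4680 - 326*114 = 4680 - 37164 = -32484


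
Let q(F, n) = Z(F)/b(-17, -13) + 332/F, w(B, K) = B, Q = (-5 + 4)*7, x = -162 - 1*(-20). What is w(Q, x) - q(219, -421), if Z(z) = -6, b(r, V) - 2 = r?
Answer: -9763/1095 ≈ -8.9160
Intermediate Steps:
b(r, V) = 2 + r
x = -142 (x = -162 + 20 = -142)
Q = -7 (Q = -1*7 = -7)
q(F, n) = 2/5 + 332/F (q(F, n) = -6/(2 - 17) + 332/F = -6/(-15) + 332/F = -6*(-1/15) + 332/F = 2/5 + 332/F)
w(Q, x) - q(219, -421) = -7 - (2/5 + 332/219) = -7 - 1*2098/1095 = -7 - 2098/1095 = -9763/1095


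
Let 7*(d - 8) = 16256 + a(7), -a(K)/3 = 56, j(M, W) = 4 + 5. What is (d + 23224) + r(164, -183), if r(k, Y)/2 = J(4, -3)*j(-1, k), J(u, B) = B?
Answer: 178334/7 ≈ 25476.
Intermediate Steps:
j(M, W) = 9
a(K) = -168 (a(K) = -3*56 = -168)
r(k, Y) = -54 (r(k, Y) = 2*(-3*9) = 2*(-27) = -54)
d = 16144/7 (d = 8 + (16256 - 168)/7 = 8 + (⅐)*16088 = 8 + 16088/7 = 16144/7 ≈ 2306.3)
(d + 23224) + r(164, -183) = (16144/7 + 23224) - 54 = 178712/7 - 54 = 178334/7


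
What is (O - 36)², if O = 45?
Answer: 81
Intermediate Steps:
(O - 36)² = (45 - 36)² = 9² = 81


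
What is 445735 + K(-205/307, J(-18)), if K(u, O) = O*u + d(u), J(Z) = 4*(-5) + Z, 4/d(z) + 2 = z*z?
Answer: 20044485081983/44967211 ≈ 4.4576e+5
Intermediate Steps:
d(z) = 4/(-2 + z²) (d(z) = 4/(-2 + z*z) = 4/(-2 + z²))
J(Z) = -20 + Z
K(u, O) = 4/(-2 + u²) + O*u (K(u, O) = O*u + 4/(-2 + u²) = 4/(-2 + u²) + O*u)
445735 + K(-205/307, J(-18)) = 445735 + (4 + (-20 - 18)*(-205/307)*(-2 + (-205/307)²))/(-2 + (-205/307)²) = 445735 + (4 - 38*(-205*1/307)*(-2 + (-205*1/307)²))/(-2 + (-205*1/307)²) = 445735 + (4 - 38*(-205/307)*(-2 + (-205/307)²))/(-2 + (-205/307)²) = 445735 + (4 - 38*(-205/307)*(-2 + 42025/94249))/(-2 + 42025/94249) = 445735 + (4 - 38*(-205/307)*(-146473/94249))/(-146473/94249) = 445735 - 94249*(4 - 1141024670/28934443)/146473 = 445735 - 94249/146473*(-1025286898/28934443) = 445735 + 1025286898/44967211 = 20044485081983/44967211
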